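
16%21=16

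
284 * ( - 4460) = -1266640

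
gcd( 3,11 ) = 1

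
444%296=148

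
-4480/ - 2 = 2240/1 = 2240.00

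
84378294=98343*858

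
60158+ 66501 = 126659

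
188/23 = 8 + 4/23 = 8.17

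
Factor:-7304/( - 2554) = 3652/1277= 2^2*11^1*83^1  *1277^ ( - 1)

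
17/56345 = 17/56345  =  0.00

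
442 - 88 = 354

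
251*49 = 12299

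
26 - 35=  - 9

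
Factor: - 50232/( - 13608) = 3^( - 4 )*13^1*23^1 = 299/81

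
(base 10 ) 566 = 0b1000110110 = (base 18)1d8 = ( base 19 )1af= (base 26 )lk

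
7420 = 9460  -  2040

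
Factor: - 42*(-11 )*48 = 2^5* 3^2 * 7^1* 11^1 = 22176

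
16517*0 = 0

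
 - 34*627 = -21318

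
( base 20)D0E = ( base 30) 5NO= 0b1010001011110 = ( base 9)7133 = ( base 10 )5214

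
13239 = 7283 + 5956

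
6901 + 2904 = 9805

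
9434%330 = 194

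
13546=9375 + 4171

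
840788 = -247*( - 3404) 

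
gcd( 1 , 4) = 1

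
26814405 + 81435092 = 108249497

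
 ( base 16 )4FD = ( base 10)1277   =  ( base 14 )673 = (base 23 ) 29C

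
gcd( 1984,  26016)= 32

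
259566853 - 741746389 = -482179536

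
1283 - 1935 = -652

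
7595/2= 7595/2 = 3797.50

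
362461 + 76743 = 439204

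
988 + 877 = 1865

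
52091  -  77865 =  - 25774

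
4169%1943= 283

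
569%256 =57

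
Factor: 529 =23^2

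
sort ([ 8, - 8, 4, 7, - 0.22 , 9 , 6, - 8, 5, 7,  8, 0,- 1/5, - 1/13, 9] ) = [-8,-8, - 0.22,-1/5,-1/13,0,4,5, 6 , 7,7,8, 8,9,9]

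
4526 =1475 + 3051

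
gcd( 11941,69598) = 1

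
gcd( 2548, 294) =98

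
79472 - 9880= 69592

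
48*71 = 3408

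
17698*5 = 88490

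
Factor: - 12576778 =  - 2^1 * 29^1 * 216841^1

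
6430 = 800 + 5630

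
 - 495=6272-6767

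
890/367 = 2 + 156/367 = 2.43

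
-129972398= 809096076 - 939068474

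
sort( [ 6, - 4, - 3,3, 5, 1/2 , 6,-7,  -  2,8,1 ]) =[ - 7, - 4, - 3, - 2,1/2,1,3, 5,6,6,8] 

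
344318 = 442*779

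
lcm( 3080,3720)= 286440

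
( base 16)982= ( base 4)212002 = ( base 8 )4602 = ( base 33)27P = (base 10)2434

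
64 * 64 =4096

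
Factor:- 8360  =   - 2^3  *5^1* 11^1* 19^1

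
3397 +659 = 4056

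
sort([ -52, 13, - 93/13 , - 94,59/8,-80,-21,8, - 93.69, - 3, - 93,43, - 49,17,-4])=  [ - 94, - 93.69 , - 93, -80,-52 , - 49,  -  21,-93/13 , - 4, - 3,59/8, 8,13, 17,43]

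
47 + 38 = 85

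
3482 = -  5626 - -9108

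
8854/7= 1264+ 6/7 = 1264.86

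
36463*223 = 8131249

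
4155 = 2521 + 1634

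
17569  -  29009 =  - 11440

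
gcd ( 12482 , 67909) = 1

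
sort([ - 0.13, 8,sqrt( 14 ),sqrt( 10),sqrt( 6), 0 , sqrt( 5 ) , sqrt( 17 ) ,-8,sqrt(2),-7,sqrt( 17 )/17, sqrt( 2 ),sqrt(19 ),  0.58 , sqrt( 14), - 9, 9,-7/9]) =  [ - 9, - 8,-7, - 7/9,-0.13, 0, sqrt( 17) /17,0.58,sqrt( 2),sqrt(2 ),sqrt( 5),  sqrt (6),sqrt( 10 ),sqrt( 14 ),sqrt(14), sqrt (17),sqrt(19) , 8, 9]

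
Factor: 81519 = 3^1*29^1*937^1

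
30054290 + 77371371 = 107425661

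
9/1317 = 3/439=0.01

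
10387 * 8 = 83096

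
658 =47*14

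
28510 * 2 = 57020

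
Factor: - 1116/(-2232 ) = 1/2  =  2^(  -  1 )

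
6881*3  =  20643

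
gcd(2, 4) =2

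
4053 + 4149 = 8202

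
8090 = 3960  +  4130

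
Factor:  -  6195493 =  -47^1*193^1*683^1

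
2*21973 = 43946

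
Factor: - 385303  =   - 313^1*1231^1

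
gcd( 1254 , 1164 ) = 6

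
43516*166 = 7223656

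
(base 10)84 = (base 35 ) 2E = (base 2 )1010100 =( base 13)66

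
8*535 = 4280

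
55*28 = 1540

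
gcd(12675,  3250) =325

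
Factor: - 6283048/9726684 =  -2^1* 3^(-1 )*11^(- 1)*23^1*31^(  -  1 )*2377^(- 1 ) * 34147^1 = - 1570762/2431671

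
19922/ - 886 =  - 23 +228/443  =  - 22.49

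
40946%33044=7902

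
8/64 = 1/8=0.12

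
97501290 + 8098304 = 105599594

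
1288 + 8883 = 10171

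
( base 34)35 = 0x6B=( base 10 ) 107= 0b1101011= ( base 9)128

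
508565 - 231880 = 276685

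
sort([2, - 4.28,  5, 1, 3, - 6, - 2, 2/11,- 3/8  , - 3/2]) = [ - 6, - 4.28, - 2, - 3/2, - 3/8 , 2/11 , 1,  2, 3, 5 ]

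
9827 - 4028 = 5799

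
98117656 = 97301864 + 815792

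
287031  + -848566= -561535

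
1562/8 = 781/4 = 195.25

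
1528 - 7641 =-6113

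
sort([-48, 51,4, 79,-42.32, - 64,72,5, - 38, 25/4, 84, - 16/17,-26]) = [-64,-48, - 42.32 ,- 38,  -  26, - 16/17, 4,5, 25/4, 51,72, 79, 84]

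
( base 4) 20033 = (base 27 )JE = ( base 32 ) gf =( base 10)527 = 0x20F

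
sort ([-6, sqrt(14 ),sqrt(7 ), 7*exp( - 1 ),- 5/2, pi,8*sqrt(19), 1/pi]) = [ - 6, - 5/2,1/pi,7*exp( - 1 )  ,  sqrt(7),pi,sqrt( 14),8*sqrt( 19) ] 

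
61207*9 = 550863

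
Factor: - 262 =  - 2^1*131^1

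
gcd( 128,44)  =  4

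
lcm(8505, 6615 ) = 59535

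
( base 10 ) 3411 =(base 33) 34c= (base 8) 6523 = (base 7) 12642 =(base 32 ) 3AJ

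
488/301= 1 + 187/301 = 1.62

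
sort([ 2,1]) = [ 1, 2 ]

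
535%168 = 31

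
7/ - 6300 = -1 + 899/900 = -  0.00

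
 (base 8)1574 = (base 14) 47a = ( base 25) 1ah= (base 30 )tm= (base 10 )892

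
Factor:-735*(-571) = 419685 = 3^1*5^1*7^2*571^1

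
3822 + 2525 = 6347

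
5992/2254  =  2 + 106/161 =2.66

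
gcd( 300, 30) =30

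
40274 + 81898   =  122172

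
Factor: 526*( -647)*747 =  - 2^1*3^2*83^1 *263^1*647^1 =- 254220534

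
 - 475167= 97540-572707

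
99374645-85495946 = 13878699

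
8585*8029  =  68928965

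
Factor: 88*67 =2^3*11^1*67^1  =  5896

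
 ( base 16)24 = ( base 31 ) 15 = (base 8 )44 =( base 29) 17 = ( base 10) 36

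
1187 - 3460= - 2273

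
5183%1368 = 1079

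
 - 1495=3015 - 4510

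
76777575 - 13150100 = 63627475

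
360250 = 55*6550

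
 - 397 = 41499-41896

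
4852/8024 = 1213/2006 = 0.60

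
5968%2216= 1536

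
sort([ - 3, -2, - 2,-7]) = [ - 7  , - 3,-2,-2 ] 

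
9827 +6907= 16734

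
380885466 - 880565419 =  - 499679953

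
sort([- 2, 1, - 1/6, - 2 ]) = [  -  2, - 2, - 1/6, 1] 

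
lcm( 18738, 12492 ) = 37476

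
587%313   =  274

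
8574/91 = 8574/91=94.22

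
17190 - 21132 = -3942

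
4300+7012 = 11312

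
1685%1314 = 371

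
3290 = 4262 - 972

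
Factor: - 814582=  - 2^1 * 407291^1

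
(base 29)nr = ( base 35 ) JT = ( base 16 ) 2B6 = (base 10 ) 694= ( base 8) 1266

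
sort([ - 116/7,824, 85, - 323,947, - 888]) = [ - 888, - 323,  -  116/7, 85, 824, 947 ]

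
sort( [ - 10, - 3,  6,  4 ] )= [ - 10 , - 3,4, 6 ] 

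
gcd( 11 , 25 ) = 1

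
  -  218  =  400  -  618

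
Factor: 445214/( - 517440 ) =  - 2^( - 5 )*3^( - 1 )*5^ ( - 1 ) * 7^1*59^1 = - 413/480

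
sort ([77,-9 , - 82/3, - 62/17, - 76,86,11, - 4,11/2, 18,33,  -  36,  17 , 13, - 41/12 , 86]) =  [-76 , - 36, - 82/3,  -  9,  -  4, - 62/17 , - 41/12,  11/2,11,13, 17, 18,33,77,86,  86]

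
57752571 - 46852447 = 10900124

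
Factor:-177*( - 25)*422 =2^1*3^1*5^2*59^1*211^1 =1867350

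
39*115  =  4485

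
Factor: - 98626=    - 2^1 * 11^1*4483^1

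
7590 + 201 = 7791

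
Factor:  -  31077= -3^3 * 1151^1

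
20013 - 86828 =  - 66815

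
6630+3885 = 10515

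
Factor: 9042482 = 2^1 * 4521241^1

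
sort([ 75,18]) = [ 18,75]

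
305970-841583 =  - 535613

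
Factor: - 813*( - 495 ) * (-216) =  - 86925960 = - 2^3*3^6* 5^1*11^1*271^1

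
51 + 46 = 97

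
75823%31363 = 13097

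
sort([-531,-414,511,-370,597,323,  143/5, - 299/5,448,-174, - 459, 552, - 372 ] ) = [-531, - 459, - 414, - 372, - 370, - 174, - 299/5, 143/5,323,  448,511,552, 597]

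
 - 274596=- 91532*3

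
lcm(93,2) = 186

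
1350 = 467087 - 465737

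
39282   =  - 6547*( - 6)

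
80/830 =8/83 = 0.10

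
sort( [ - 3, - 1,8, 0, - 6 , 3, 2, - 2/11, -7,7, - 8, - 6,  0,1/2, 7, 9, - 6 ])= [  -  8, - 7  , - 6,-6, - 6, - 3, - 1, - 2/11,0,0, 1/2, 2,3,7, 7,8,9 ]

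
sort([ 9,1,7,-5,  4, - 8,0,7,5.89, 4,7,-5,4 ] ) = [-8, - 5,-5, 0,1, 4,4, 4 , 5.89  ,  7, 7, 7, 9]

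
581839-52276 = 529563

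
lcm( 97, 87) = 8439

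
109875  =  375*293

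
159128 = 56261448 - 56102320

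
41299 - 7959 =33340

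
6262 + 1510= 7772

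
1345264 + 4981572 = 6326836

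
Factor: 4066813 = 1061^1*3833^1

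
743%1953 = 743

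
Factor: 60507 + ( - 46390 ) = 14117 = 19^1*743^1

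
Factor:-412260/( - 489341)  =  2^2*3^1 * 5^1*199^( - 1) * 2459^( - 1)*6871^1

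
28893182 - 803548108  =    -  774654926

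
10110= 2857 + 7253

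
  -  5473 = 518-5991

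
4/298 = 2/149 =0.01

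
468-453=15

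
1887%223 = 103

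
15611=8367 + 7244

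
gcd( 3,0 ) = 3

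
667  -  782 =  - 115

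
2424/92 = 26 + 8/23 =26.35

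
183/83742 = 61/27914 = 0.00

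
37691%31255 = 6436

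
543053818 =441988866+101064952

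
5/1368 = 5/1368 = 0.00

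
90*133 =11970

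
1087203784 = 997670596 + 89533188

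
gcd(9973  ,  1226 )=1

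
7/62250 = 7/62250 = 0.00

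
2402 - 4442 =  - 2040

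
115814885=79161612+36653273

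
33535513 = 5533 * 6061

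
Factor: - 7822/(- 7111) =2^1*13^( - 1)*547^( - 1) *3911^1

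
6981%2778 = 1425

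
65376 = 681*96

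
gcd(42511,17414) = 1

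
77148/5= 15429+3/5 = 15429.60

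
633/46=633/46 = 13.76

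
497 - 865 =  - 368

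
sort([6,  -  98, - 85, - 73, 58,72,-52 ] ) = [-98,-85,-73,  -  52,6,58,72] 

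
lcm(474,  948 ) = 948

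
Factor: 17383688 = 2^3 * 7^1*310423^1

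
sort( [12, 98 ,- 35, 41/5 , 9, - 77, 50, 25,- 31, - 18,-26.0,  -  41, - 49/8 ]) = [ - 77,-41,-35 , - 31 , - 26.0,-18,-49/8, 41/5,  9,12, 25, 50, 98 ]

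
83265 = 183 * 455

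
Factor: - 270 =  - 2^1 * 3^3*5^1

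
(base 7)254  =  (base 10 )137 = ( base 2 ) 10001001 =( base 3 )12002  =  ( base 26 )57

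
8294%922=918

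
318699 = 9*35411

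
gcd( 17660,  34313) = 1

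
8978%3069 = 2840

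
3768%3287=481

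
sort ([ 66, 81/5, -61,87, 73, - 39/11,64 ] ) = [  -  61, - 39/11,81/5,  64, 66, 73, 87 ] 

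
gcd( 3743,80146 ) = 1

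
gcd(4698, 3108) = 6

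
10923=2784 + 8139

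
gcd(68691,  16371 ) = 3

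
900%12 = 0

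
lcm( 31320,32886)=657720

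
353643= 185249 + 168394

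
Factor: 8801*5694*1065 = 53370232110 = 2^1*3^2 *5^1* 13^2*71^1 * 73^1* 677^1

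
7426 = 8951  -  1525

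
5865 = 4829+1036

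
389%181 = 27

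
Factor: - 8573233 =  - 37^1 * 231709^1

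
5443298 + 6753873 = 12197171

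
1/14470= 1/14470 = 0.00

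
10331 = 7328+3003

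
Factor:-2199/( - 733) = 3^1=   3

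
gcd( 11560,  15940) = 20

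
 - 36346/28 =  - 1299 + 13/14 = -1298.07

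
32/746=16/373 = 0.04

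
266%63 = 14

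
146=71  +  75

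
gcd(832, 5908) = 4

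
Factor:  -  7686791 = -7^1 * 31^1*35423^1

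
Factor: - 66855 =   -  3^1 * 5^1*4457^1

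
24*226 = 5424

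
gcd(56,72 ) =8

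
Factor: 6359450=2^1*5^2*127189^1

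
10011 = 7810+2201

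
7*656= 4592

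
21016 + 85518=106534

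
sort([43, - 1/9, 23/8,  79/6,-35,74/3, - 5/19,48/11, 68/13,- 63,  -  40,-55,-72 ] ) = [ - 72 , - 63, - 55, - 40 ,-35 , - 5/19,-1/9,23/8, 48/11, 68/13,  79/6, 74/3 , 43]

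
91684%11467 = 11415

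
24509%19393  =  5116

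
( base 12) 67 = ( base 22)3D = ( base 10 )79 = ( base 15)54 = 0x4f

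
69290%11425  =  740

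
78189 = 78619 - 430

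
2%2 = 0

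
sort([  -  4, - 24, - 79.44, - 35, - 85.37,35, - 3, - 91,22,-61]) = [  -  91, -85.37, - 79.44, - 61 , - 35, - 24, - 4, - 3,  22,35 ]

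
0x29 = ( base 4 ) 221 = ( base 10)41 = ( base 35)16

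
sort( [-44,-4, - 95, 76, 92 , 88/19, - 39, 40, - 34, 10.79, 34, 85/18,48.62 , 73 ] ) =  [ - 95, - 44, - 39,-34, - 4,  88/19, 85/18, 10.79, 34, 40, 48.62,73, 76,92 ] 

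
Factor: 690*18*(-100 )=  - 2^4*3^3*5^3 * 23^1 = - 1242000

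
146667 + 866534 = 1013201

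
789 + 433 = 1222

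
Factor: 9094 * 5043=45861042 = 2^1*3^1*41^2*4547^1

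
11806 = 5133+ 6673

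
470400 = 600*784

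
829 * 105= 87045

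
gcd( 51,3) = 3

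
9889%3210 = 259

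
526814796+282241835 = 809056631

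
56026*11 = 616286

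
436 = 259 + 177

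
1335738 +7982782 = 9318520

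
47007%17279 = 12449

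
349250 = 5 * 69850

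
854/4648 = 61/332 = 0.18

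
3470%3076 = 394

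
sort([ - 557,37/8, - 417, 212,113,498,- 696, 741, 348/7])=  [ - 696,-557, - 417, 37/8, 348/7,113, 212, 498,741 ] 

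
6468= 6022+446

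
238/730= 119/365 = 0.33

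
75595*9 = 680355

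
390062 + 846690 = 1236752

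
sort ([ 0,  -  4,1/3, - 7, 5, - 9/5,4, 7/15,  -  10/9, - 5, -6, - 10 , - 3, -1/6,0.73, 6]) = [ - 10, - 7, - 6, - 5,  -  4, - 3, - 9/5,  -  10/9, - 1/6,0,1/3, 7/15,0.73, 4 , 5,  6] 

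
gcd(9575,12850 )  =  25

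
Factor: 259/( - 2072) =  - 1/8 = - 2^( - 3 ) 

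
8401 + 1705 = 10106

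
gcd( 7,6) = 1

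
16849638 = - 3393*( - 4966 ) 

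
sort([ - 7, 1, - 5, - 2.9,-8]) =[ - 8, - 7, - 5,- 2.9,1]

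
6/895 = 6/895=0.01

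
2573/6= 2573/6 = 428.83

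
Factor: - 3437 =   -  7^1*491^1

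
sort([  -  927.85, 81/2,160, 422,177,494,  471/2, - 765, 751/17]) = [ - 927.85, - 765, 81/2, 751/17, 160,177, 471/2, 422 , 494 ]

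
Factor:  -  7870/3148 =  - 2^( - 1) *5^1 = -5/2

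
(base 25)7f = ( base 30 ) 6A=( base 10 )190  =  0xBE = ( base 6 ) 514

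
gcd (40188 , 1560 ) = 12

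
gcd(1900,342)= 38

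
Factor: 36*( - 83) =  - 2^2*3^2*83^1= - 2988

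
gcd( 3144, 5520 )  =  24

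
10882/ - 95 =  - 10882/95 = -114.55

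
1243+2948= 4191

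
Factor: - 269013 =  - 3^1*89671^1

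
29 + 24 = 53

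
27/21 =1 + 2/7 = 1.29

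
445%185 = 75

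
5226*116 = 606216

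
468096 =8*58512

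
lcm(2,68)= 68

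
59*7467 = 440553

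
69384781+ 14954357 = 84339138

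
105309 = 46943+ 58366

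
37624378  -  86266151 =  - 48641773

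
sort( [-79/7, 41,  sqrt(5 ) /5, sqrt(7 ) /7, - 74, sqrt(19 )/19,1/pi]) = [ - 74, - 79/7,sqrt( 19 ) /19, 1/pi,sqrt (7 )/7,sqrt( 5 ) /5,41]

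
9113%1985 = 1173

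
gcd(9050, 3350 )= 50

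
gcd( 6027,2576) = 7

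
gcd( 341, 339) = 1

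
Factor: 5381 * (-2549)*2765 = -5^1 *7^1*79^1*2549^1*5381^1 = - 37925207285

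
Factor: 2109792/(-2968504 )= - 263724/371063 = - 2^2*  3^1*7^(-1)*11^(-1 )*61^( -1) * 79^( - 1)*21977^1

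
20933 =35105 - 14172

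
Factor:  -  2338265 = - 5^1 * 17^1*27509^1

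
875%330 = 215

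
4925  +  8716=13641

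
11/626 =11/626 = 0.02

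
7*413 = 2891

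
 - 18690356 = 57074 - 18747430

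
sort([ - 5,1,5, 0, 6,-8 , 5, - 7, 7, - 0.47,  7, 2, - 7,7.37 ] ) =[ - 8, - 7, - 7, - 5, -0.47, 0,  1, 2, 5,5, 6, 7, 7, 7.37 ]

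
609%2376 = 609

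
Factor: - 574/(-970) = 5^( - 1)*7^1*41^1*97^(-1) = 287/485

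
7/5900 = 7/5900= 0.00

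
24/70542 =4/11757 = 0.00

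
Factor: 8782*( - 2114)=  - 18565148 = - 2^2* 7^1*151^1 * 4391^1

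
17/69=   17/69 = 0.25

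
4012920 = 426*9420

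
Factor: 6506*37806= 245965836 = 2^2*3^1 * 3253^1*6301^1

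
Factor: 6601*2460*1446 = 2^3*3^2*5^1*7^1*23^1*41^2*241^1 = 23480813160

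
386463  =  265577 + 120886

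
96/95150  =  48/47575 = 0.00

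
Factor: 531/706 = 2^ (-1)*3^2*59^1*353^(-1)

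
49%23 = 3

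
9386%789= 707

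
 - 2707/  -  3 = 902  +  1/3 = 902.33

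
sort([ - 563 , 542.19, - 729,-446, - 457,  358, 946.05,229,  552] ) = [ - 729, - 563, - 457, - 446,229, 358,  542.19,552,946.05]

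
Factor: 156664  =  2^3*19583^1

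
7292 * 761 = 5549212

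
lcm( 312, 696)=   9048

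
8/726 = 4/363 = 0.01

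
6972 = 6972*1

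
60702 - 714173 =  - 653471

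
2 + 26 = 28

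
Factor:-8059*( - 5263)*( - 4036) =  - 171184990612= - 2^2*19^1 *277^1* 1009^1*8059^1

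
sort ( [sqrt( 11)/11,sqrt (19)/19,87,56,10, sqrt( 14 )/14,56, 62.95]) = [ sqrt(19)/19,sqrt (14)/14,sqrt(11)/11,10,56, 56,62.95,87]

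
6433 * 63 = 405279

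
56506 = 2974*19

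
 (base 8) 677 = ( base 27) GF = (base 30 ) er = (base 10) 447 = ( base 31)ed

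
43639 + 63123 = 106762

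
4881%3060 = 1821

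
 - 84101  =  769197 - 853298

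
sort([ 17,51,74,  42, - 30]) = [ - 30,17,42, 51,74]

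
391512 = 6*65252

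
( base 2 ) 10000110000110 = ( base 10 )8582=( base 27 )bkn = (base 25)di7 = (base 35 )707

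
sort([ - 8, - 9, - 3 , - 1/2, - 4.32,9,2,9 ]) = [  -  9, - 8, - 4.32, -3,- 1/2,2,9,  9] 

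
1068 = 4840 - 3772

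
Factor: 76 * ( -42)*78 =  - 248976 = - 2^4*3^2 * 7^1*13^1 * 19^1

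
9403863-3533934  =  5869929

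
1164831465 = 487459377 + 677372088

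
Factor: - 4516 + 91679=101^1*863^1=   87163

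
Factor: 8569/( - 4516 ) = - 2^ (  -  2 ) * 11^1 * 19^1*41^1*1129^ ( - 1) 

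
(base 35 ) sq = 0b1111101110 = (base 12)6ba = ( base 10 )1006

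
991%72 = 55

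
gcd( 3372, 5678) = 2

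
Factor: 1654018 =2^1*827009^1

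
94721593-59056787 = 35664806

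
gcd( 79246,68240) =2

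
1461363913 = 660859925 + 800503988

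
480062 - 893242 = - 413180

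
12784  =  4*3196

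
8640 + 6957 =15597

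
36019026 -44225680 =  - 8206654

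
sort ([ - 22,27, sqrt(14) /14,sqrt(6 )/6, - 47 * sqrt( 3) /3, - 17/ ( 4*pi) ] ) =[ - 47* sqrt( 3 )/3, - 22, - 17/( 4 * pi) , sqrt( 14)/14,sqrt ( 6 )/6,27]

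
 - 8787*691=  - 6071817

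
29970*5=149850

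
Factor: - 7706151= - 3^3*17^1*103^1*163^1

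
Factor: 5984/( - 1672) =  - 2^2*17^1* 19^( - 1) = - 68/19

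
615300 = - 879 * ( - 700 ) 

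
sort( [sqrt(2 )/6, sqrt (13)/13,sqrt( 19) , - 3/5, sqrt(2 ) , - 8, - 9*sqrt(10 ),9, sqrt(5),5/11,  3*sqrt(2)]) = [ - 9*sqrt(10 ),-8,  -  3/5,sqrt(2 ) /6 , sqrt(13)/13,5/11,sqrt( 2 ),sqrt( 5 ), 3*sqrt(2), sqrt(19),9] 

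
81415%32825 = 15765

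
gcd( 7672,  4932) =548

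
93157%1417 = 1052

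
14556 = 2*7278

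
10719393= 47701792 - 36982399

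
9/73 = 9/73 = 0.12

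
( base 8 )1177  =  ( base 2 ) 1001111111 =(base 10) 639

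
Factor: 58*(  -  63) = - 2^1*3^2*7^1*29^1 = - 3654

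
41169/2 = 20584 + 1/2 =20584.50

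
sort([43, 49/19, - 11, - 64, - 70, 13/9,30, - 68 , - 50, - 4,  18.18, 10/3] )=[- 70, - 68, - 64, - 50, - 11,-4,13/9,49/19, 10/3, 18.18, 30,43]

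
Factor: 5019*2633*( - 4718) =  - 2^1*3^1 * 7^2*239^1*337^1*2633^1 = - 62348497386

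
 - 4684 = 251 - 4935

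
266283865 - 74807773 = 191476092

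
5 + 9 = 14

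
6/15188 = 3/7594 = 0.00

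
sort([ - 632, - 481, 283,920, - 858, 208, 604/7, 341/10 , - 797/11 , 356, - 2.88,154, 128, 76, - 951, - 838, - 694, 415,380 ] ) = [ - 951, - 858, - 838, - 694, - 632, - 481, - 797/11, - 2.88, 341/10, 76, 604/7, 128,  154, 208,283, 356,380, 415, 920 ] 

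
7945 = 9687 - 1742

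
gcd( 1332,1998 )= 666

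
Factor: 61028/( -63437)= - 2^2*19^1*79^ ( - 1) = - 76/79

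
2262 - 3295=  - 1033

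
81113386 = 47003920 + 34109466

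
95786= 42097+53689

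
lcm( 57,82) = 4674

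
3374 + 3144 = 6518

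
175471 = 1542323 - 1366852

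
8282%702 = 560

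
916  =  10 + 906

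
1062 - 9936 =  -8874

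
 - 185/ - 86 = 185/86 = 2.15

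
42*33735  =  1416870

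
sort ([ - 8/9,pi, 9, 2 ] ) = [ - 8/9, 2 , pi, 9]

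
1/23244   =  1/23244  =  0.00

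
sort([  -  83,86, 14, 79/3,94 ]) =[  -  83,  14, 79/3, 86, 94]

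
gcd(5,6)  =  1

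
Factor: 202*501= 101202 = 2^1*3^1*101^1*167^1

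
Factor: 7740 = 2^2*3^2*5^1*43^1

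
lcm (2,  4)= 4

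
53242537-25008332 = 28234205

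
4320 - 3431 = 889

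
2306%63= 38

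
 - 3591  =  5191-8782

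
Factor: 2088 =2^3*3^2*29^1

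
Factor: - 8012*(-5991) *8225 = 394799111700 =2^2*3^1*5^2*7^1*47^1*1997^1*2003^1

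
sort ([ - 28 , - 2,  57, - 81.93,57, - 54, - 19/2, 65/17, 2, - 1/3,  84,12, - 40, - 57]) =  [ - 81.93 , - 57, - 54, - 40, - 28, - 19/2,-2, - 1/3,2, 65/17,12, 57,57, 84 ] 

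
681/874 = 681/874 = 0.78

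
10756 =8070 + 2686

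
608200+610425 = 1218625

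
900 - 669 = 231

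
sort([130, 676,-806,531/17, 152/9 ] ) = [ - 806, 152/9, 531/17,130,  676] 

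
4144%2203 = 1941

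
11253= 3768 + 7485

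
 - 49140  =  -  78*630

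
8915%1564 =1095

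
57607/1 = 57607 = 57607.00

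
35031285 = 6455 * 5427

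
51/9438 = 17/3146= 0.01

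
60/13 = 60/13 = 4.62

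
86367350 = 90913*950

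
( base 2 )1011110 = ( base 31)31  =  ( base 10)94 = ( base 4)1132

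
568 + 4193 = 4761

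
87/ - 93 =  - 1 + 2/31  =  - 0.94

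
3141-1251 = 1890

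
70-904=-834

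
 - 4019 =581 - 4600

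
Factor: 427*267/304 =2^ (-4 ) * 3^1*7^1 * 19^(  -  1)*  61^1* 89^1 = 114009/304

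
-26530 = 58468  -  84998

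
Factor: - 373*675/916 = - 251775/916=- 2^( - 2 )*3^3*5^2*229^ ( - 1 )*373^1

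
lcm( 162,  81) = 162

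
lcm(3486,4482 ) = 31374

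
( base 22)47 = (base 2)1011111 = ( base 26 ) 3H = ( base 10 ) 95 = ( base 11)87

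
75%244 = 75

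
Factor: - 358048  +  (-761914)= - 1119962 = - 2^1*23^1*97^1*251^1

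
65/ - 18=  - 4 + 7/18= - 3.61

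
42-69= - 27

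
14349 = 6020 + 8329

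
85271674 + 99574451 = 184846125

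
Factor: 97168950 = 2^1*3^3*5^2*167^1*431^1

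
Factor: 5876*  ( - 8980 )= - 52766480 = - 2^4*5^1*13^1*113^1*449^1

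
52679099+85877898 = 138556997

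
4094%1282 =248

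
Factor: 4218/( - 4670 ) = - 3^1*5^( - 1 )*19^1*37^1 * 467^( - 1) = - 2109/2335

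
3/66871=3/66871= 0.00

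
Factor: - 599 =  - 599^1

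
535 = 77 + 458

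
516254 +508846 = 1025100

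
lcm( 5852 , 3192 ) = 35112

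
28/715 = 28/715= 0.04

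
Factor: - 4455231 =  - 3^1*11^1*135007^1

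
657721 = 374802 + 282919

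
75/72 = 1 + 1/24=1.04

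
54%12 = 6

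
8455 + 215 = 8670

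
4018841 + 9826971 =13845812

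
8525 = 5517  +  3008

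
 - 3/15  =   - 1/5= - 0.20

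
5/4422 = 5/4422 = 0.00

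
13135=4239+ 8896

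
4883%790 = 143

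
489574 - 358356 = 131218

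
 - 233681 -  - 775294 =541613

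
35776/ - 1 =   -  35776/1 = - 35776.00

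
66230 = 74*895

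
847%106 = 105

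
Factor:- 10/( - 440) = 2^( - 2) * 11^(- 1) = 1/44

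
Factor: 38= 2^1*19^1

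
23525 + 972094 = 995619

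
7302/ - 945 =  - 8 + 86/315 = - 7.73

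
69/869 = 69/869   =  0.08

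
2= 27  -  25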